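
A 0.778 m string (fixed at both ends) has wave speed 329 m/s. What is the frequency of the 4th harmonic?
fₙ = nv/(2L) = 845.8 Hz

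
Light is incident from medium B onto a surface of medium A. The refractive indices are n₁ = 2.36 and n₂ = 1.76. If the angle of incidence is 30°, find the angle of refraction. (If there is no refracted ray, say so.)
sin θ₂ = (n₁/n₂)·sin θ₁ = 0.6705 → θ₂ = 42.1°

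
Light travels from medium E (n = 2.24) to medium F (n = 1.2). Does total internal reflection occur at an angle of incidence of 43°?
θc = arcsin(n₂/n₁) = 32.39°; 43° > θc, so yes — total internal reflection.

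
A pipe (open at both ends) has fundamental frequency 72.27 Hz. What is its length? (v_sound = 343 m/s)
L = v/(2f₁) = 2.373 m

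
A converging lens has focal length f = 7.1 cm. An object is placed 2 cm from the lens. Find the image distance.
1/di = 1/f − 1/do → di = -2.784 cm (virtual image)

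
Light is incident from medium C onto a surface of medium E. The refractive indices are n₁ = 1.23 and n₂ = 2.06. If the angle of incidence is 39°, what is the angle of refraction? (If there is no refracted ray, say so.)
sin θ₂ = (n₁/n₂)·sin θ₁ = 0.3758 → θ₂ = 22.07°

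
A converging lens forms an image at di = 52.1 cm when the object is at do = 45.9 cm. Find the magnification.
M = −di/do = -1.135 (inverted image)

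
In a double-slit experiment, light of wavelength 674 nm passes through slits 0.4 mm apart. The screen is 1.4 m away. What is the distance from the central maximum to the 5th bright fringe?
y = mλL/d = 11.79 mm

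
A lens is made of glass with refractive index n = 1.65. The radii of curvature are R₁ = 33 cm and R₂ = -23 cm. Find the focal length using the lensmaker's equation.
1/f = (n − 1)(1/R₁ − 1/R₂) → f = 20.85 cm (converging lens)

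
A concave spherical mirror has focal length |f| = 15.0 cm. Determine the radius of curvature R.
R = 2|f| = 30 cm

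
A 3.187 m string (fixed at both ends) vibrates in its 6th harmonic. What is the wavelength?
λₙ = 2L/n = 1.062 m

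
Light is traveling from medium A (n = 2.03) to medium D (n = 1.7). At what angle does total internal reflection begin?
θc = arcsin(n₂/n₁) = 56.87°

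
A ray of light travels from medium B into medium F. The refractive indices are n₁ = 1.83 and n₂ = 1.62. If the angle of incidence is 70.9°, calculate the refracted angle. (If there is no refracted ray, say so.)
sin θ₂ = (n₁/n₂)·sin θ₁ = 1.067 > 1, so there is no refracted ray — the light undergoes total internal reflection.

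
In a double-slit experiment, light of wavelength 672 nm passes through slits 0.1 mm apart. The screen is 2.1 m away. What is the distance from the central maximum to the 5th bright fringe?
y = mλL/d = 70.56 mm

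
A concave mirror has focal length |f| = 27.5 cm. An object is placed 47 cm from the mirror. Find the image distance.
f = +27.5 cm (concave); 1/di = 1/f − 1/do → di = 66.28 cm (real image, in front of mirror)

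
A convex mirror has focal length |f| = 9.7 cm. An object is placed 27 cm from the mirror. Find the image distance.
f = −9.7 cm (convex); 1/di = 1/f − 1/do → di = -7.136 cm (virtual image, behind mirror)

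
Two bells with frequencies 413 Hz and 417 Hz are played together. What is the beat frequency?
4 Hz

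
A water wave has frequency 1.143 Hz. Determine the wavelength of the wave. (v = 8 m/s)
λ = v/f = 6.999 m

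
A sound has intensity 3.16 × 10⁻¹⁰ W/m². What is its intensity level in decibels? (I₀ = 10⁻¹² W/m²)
β = 10·log₁₀(I/I₀) = 25 dB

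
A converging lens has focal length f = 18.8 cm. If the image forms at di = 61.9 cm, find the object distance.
1/do = 1/f − 1/di → do = 27 cm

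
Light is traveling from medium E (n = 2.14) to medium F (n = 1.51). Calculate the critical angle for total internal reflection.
θc = arcsin(n₂/n₁) = 44.88°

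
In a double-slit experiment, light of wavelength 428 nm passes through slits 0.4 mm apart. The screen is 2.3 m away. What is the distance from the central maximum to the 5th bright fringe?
y = mλL/d = 12.3 mm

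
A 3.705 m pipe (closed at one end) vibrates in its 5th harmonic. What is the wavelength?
λₙ = 4L/n = 2.964 m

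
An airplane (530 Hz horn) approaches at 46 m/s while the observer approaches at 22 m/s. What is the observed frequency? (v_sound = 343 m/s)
f_obs = f·(v + v_o)/(v − v_s) = 651.3 Hz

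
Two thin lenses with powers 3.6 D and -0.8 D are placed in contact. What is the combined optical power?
P_total = P₁ + P₂ = 2.8 D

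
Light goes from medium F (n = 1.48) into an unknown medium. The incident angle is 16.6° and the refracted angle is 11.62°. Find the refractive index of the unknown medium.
n₂ = n₁·sin θ₁ / sin θ₂ = 2.099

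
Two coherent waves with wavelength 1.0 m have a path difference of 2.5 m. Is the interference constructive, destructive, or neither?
destructive — path difference = 2.5λ, an odd multiple of λ/2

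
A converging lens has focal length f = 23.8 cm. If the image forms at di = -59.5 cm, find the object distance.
1/do = 1/f − 1/di → do = 17 cm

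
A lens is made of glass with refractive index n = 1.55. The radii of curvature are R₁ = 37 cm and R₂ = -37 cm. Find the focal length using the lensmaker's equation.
1/f = (n − 1)(1/R₁ − 1/R₂) → f = 33.64 cm (converging lens)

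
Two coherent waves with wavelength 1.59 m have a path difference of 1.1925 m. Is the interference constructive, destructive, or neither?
neither (partial) — path difference = 0.75λ, neither a whole number of wavelengths nor an odd multiple of λ/2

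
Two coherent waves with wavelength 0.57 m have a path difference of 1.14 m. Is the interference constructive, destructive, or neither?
constructive — path difference = 2λ, a whole number of wavelengths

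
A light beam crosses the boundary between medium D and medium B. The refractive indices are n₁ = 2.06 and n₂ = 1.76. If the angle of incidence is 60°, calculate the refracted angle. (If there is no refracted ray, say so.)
sin θ₂ = (n₁/n₂)·sin θ₁ = 1.014 > 1, so there is no refracted ray — the light undergoes total internal reflection.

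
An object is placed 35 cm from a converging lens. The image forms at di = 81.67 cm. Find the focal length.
1/f = 1/do + 1/di → f = 24.5 cm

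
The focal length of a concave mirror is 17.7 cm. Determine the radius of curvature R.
R = 2|f| = 35.4 cm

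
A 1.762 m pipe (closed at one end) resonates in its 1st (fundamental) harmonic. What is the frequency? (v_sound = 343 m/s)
fₙ = nv/(4L) = 48.67 Hz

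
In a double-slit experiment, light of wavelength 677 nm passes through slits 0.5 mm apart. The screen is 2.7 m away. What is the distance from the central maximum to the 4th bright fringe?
y = mλL/d = 14.62 mm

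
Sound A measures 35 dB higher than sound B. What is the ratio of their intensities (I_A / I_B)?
I_A/I_B = 10^(Δβ/10) = 3162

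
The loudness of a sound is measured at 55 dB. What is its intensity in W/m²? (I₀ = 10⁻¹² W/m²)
I = I₀·10^(β/10) = 3.16 × 10⁻⁷ W/m²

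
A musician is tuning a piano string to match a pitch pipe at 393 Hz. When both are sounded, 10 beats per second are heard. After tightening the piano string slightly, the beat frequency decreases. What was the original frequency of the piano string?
383 Hz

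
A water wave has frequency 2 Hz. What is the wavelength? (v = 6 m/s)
λ = v/f = 3 m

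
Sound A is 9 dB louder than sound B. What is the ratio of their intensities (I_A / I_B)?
I_A/I_B = 10^(Δβ/10) = 7.943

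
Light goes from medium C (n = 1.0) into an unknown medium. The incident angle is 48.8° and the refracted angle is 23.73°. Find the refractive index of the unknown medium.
n₂ = n₁·sin θ₁ / sin θ₂ = 1.87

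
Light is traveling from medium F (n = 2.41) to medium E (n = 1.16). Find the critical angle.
θc = arcsin(n₂/n₁) = 28.77°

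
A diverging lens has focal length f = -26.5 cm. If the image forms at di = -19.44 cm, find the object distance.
1/do = 1/f − 1/di → do = 72.97 cm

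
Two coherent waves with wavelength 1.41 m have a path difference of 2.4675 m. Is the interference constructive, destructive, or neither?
neither (partial) — path difference = 1.75λ, neither a whole number of wavelengths nor an odd multiple of λ/2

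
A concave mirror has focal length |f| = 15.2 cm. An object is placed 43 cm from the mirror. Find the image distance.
f = +15.2 cm (concave); 1/di = 1/f − 1/do → di = 23.51 cm (real image, in front of mirror)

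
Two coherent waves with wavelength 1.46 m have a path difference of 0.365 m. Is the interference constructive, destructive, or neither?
neither (partial) — path difference = 0.25λ, neither a whole number of wavelengths nor an odd multiple of λ/2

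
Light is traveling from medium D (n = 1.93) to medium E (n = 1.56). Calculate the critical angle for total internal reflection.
θc = arcsin(n₂/n₁) = 53.93°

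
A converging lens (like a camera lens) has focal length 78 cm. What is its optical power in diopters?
P = 1/f = 1.282 D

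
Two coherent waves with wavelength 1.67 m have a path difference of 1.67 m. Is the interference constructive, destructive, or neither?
constructive — path difference = 1λ, a whole number of wavelengths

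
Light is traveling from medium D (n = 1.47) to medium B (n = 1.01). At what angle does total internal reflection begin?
θc = arcsin(n₂/n₁) = 43.4°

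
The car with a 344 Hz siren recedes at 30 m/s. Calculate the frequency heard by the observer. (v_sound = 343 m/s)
f_obs = f·v/(v + v_s) = 316.3 Hz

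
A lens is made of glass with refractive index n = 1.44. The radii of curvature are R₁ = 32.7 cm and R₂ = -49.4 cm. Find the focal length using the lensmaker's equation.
1/f = (n − 1)(1/R₁ − 1/R₂) → f = 44.72 cm (converging lens)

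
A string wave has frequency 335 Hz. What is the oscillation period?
T = 1/f = 0.002985 s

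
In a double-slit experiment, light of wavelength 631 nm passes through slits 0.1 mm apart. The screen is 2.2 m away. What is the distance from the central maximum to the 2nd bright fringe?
y = mλL/d = 27.76 mm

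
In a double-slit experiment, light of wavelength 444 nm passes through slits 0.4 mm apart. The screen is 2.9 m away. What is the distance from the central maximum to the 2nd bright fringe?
y = mλL/d = 6.438 mm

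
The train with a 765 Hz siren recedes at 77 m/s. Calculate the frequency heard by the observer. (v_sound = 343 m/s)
f_obs = f·v/(v + v_s) = 624.8 Hz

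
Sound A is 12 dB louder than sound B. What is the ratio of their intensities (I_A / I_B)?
I_A/I_B = 10^(Δβ/10) = 15.85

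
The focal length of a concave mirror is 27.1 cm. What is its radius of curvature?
R = 2|f| = 54.2 cm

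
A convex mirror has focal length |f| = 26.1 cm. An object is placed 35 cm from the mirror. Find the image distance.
f = −26.1 cm (convex); 1/di = 1/f − 1/do → di = -14.95 cm (virtual image, behind mirror)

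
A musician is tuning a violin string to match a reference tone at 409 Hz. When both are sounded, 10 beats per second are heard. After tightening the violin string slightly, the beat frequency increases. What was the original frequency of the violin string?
419 Hz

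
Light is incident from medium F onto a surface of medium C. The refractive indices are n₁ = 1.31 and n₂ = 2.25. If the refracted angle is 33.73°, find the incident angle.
sin θ₁ = (n₂/n₁)·sin θ₂ → θ₁ = 72.5°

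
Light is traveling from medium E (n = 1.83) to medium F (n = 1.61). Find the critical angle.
θc = arcsin(n₂/n₁) = 61.62°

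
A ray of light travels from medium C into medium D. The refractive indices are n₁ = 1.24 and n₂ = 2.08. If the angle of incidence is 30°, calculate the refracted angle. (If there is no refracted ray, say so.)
sin θ₂ = (n₁/n₂)·sin θ₁ = 0.2981 → θ₂ = 17.34°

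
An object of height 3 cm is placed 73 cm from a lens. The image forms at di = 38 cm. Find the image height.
hi = (-di/do) × ho = -1.562 cm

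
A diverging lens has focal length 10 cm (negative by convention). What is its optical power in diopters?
P = 1/f = -10 D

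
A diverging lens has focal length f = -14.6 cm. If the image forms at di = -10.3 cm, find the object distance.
1/do = 1/f − 1/di → do = 34.97 cm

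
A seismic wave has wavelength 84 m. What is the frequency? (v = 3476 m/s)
f = v/λ = 41.38 Hz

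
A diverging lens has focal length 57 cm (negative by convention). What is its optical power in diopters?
P = 1/f = -1.754 D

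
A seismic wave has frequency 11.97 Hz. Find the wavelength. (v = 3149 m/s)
λ = v/f = 263.1 m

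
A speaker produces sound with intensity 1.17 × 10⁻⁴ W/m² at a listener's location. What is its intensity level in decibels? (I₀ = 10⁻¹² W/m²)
β = 10·log₁₀(I/I₀) = 80.68 dB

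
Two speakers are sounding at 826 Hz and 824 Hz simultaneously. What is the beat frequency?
2 Hz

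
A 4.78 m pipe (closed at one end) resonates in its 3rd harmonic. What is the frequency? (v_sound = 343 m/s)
fₙ = nv/(4L) = 53.82 Hz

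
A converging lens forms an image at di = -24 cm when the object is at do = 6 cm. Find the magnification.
M = −di/do = 4 (upright image)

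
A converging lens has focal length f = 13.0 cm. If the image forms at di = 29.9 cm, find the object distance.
1/do = 1/f − 1/di → do = 23 cm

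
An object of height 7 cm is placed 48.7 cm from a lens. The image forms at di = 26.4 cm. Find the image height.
hi = (-di/do) × ho = -3.795 cm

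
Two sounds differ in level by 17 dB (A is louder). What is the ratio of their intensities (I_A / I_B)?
I_A/I_B = 10^(Δβ/10) = 50.12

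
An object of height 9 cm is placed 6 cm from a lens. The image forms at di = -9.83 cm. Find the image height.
hi = (-di/do) × ho = 14.75 cm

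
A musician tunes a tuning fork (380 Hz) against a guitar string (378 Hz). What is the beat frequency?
2 Hz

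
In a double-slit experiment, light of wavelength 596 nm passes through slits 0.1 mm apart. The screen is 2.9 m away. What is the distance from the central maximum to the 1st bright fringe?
y = mλL/d = 17.28 mm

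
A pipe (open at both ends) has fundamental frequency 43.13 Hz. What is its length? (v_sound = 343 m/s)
L = v/(2f₁) = 3.976 m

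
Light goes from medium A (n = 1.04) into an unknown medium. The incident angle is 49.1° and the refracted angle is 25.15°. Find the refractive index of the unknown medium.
n₂ = n₁·sin θ₁ / sin θ₂ = 1.85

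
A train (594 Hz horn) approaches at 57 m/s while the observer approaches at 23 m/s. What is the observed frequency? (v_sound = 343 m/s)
f_obs = f·(v + v_o)/(v − v_s) = 760.2 Hz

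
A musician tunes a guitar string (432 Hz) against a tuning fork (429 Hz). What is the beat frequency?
3 Hz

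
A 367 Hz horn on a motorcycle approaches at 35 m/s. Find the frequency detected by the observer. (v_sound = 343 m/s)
f_obs = f·v/(v − v_s) = 408.7 Hz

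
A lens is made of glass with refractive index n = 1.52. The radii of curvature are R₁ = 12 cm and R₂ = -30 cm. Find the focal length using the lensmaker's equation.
1/f = (n − 1)(1/R₁ − 1/R₂) → f = 16.48 cm (converging lens)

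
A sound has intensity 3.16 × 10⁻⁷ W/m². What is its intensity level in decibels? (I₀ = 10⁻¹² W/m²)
β = 10·log₁₀(I/I₀) = 55 dB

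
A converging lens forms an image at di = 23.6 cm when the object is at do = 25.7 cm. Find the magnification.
M = −di/do = -0.9183 (inverted image)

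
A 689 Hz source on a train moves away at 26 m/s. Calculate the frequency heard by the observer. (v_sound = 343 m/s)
f_obs = f·v/(v + v_s) = 640.5 Hz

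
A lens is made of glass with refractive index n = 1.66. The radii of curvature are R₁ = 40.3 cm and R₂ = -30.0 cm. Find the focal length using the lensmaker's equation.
1/f = (n − 1)(1/R₁ − 1/R₂) → f = 26.06 cm (converging lens)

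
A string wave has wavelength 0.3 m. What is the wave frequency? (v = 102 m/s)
f = v/λ = 340 Hz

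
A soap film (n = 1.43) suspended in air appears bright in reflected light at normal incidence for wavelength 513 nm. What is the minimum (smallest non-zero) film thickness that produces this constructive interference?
2nt = (m − ½)λ with m = 1 → t = (m − ½)λ/(2n) = 89.69 nm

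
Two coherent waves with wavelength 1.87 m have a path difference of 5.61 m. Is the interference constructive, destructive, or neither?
constructive — path difference = 3λ, a whole number of wavelengths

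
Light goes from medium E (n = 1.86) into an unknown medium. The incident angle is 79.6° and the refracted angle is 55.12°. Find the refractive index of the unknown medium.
n₂ = n₁·sin θ₁ / sin θ₂ = 2.23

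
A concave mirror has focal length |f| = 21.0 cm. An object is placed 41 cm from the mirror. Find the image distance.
f = +21.0 cm (concave); 1/di = 1/f − 1/do → di = 43.05 cm (real image, in front of mirror)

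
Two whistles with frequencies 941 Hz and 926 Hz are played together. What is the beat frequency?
15 Hz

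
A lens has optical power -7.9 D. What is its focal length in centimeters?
f = 1/P = -12.66 cm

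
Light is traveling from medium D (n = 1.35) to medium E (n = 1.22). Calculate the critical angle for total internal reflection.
θc = arcsin(n₂/n₁) = 64.65°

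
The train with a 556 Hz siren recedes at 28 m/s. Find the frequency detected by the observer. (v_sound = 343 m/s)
f_obs = f·v/(v + v_s) = 514 Hz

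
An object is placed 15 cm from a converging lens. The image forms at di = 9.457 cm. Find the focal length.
1/f = 1/do + 1/di → f = 5.8 cm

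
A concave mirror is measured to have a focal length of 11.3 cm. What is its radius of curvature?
R = 2|f| = 22.6 cm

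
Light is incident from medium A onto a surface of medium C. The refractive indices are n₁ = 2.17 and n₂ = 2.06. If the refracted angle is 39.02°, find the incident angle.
sin θ₁ = (n₂/n₁)·sin θ₂ → θ₁ = 36.7°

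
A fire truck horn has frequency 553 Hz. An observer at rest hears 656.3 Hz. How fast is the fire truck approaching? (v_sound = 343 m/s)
v_s = v·(1 − f/f_obs) = 53.99 m/s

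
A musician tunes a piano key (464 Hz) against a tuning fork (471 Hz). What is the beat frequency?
7 Hz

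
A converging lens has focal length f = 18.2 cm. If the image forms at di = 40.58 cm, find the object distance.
1/do = 1/f − 1/di → do = 33 cm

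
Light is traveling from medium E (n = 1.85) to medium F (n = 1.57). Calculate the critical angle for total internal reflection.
θc = arcsin(n₂/n₁) = 58.06°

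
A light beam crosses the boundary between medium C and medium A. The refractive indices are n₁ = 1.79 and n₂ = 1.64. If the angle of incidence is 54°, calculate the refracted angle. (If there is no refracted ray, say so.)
sin θ₂ = (n₁/n₂)·sin θ₁ = 0.883 → θ₂ = 62.01°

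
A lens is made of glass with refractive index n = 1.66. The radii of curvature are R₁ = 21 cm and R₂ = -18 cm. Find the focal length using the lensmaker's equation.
1/f = (n − 1)(1/R₁ − 1/R₂) → f = 14.69 cm (converging lens)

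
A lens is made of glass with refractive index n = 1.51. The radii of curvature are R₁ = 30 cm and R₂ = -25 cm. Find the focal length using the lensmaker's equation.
1/f = (n − 1)(1/R₁ − 1/R₂) → f = 26.74 cm (converging lens)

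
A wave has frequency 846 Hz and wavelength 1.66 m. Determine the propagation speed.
v = fλ = 1404 m/s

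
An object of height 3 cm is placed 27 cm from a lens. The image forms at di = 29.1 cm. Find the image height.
hi = (-di/do) × ho = -3.233 cm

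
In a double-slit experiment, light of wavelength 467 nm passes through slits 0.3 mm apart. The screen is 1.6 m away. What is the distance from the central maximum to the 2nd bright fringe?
y = mλL/d = 4.981 mm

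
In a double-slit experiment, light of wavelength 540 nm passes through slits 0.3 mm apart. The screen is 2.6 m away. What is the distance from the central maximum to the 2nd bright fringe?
y = mλL/d = 9.36 mm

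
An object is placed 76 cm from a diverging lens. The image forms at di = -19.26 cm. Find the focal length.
1/f = 1/do + 1/di → f = -25.8 cm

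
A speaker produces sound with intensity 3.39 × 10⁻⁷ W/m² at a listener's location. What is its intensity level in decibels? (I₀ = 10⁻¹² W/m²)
β = 10·log₁₀(I/I₀) = 55.3 dB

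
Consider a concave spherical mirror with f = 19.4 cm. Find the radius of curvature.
R = 2|f| = 38.8 cm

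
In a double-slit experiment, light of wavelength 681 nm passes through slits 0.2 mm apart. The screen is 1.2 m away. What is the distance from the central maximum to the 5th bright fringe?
y = mλL/d = 20.43 mm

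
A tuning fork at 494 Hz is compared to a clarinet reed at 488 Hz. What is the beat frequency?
6 Hz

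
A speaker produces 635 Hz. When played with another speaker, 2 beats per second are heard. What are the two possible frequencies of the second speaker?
f₂ = 635 ± 2 Hz → 637 Hz or 633 Hz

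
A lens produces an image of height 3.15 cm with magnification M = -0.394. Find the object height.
ho = |hi|/|M| = 7.995 cm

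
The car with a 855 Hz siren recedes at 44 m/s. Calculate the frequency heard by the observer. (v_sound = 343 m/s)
f_obs = f·v/(v + v_s) = 757.8 Hz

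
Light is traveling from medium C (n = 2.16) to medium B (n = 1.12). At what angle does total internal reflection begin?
θc = arcsin(n₂/n₁) = 31.23°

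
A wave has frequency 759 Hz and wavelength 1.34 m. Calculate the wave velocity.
v = fλ = 1017 m/s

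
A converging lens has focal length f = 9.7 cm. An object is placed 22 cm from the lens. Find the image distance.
1/di = 1/f − 1/do → di = 17.35 cm (real image)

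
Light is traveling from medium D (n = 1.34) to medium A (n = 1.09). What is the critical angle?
θc = arcsin(n₂/n₁) = 54.43°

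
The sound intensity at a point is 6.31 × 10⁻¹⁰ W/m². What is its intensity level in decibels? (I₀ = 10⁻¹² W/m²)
β = 10·log₁₀(I/I₀) = 28 dB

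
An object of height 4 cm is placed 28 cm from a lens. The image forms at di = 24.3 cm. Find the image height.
hi = (-di/do) × ho = -3.471 cm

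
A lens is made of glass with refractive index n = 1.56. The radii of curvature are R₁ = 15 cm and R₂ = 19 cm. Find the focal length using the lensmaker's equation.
1/f = (n − 1)(1/R₁ − 1/R₂) → f = 127.2 cm (converging lens)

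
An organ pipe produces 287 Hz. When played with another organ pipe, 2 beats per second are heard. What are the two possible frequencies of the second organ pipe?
f₂ = 287 ± 2 Hz → 289 Hz or 285 Hz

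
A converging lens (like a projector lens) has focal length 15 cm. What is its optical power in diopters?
P = 1/f = 6.667 D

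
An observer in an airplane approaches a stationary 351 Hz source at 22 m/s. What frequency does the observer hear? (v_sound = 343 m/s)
f_obs = f·(v + v_o)/v = 373.5 Hz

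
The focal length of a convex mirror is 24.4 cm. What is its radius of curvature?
R = 2|f| = 48.8 cm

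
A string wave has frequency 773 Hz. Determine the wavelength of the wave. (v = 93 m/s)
λ = v/f = 0.1203 m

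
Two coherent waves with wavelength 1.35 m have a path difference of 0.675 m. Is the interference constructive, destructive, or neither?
destructive — path difference = 0.5λ, an odd multiple of λ/2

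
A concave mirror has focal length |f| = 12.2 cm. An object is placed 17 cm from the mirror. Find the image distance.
f = +12.2 cm (concave); 1/di = 1/f − 1/do → di = 43.21 cm (real image, in front of mirror)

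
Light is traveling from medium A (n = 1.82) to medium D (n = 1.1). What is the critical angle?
θc = arcsin(n₂/n₁) = 37.19°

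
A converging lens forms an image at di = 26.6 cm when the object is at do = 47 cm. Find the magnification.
M = −di/do = -0.566 (inverted image)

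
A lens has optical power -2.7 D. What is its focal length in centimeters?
f = 1/P = -37.04 cm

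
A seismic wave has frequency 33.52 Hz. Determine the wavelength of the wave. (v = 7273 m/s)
λ = v/f = 217 m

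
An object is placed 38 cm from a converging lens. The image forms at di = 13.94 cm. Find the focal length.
1/f = 1/do + 1/di → f = 10.2 cm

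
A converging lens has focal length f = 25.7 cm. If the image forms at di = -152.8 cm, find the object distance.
1/do = 1/f − 1/di → do = 22 cm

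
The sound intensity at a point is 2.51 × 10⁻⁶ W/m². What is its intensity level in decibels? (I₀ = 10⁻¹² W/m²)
β = 10·log₁₀(I/I₀) = 64 dB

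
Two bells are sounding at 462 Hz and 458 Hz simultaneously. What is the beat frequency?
4 Hz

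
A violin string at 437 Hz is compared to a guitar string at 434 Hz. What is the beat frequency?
3 Hz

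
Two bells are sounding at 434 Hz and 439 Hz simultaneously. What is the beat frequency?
5 Hz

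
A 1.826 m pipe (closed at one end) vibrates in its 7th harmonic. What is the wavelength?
λₙ = 4L/n = 1.043 m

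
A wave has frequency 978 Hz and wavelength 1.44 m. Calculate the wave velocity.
v = fλ = 1408 m/s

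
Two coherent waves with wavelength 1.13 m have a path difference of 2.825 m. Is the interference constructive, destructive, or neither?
destructive — path difference = 2.5λ, an odd multiple of λ/2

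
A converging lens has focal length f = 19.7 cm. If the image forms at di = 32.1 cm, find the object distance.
1/do = 1/f − 1/di → do = 51 cm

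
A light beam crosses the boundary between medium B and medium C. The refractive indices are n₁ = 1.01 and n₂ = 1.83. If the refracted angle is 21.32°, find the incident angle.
sin θ₁ = (n₂/n₁)·sin θ₂ → θ₁ = 41.21°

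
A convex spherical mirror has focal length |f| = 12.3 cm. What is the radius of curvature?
R = 2|f| = 24.6 cm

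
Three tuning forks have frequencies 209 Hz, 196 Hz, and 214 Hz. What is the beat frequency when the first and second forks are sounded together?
13 Hz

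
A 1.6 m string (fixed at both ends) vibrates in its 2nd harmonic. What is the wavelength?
λₙ = 2L/n = 1.6 m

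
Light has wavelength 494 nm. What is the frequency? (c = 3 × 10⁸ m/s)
f = c/λ = 6.073 × 10¹⁴ Hz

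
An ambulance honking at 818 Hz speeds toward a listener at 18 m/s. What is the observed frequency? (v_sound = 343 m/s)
f_obs = f·v/(v − v_s) = 863.3 Hz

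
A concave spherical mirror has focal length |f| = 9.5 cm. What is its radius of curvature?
R = 2|f| = 19 cm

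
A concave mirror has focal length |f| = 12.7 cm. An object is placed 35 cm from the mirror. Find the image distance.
f = +12.7 cm (concave); 1/di = 1/f − 1/do → di = 19.93 cm (real image, in front of mirror)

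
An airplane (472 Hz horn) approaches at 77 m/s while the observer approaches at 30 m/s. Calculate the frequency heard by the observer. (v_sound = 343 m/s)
f_obs = f·(v + v_o)/(v − v_s) = 661.9 Hz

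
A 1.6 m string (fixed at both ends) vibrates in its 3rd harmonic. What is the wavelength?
λₙ = 2L/n = 1.067 m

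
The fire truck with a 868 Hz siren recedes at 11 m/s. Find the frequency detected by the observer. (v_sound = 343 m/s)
f_obs = f·v/(v + v_s) = 841 Hz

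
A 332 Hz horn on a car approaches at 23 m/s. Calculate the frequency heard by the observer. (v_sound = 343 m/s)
f_obs = f·v/(v − v_s) = 355.9 Hz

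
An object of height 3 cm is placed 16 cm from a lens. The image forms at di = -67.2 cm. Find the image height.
hi = (-di/do) × ho = 12.6 cm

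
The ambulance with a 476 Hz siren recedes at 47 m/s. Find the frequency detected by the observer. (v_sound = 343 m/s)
f_obs = f·v/(v + v_s) = 418.6 Hz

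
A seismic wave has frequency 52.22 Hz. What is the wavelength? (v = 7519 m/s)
λ = v/f = 144 m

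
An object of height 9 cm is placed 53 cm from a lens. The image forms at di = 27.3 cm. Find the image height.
hi = (-di/do) × ho = -4.636 cm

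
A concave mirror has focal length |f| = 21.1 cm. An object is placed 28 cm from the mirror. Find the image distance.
f = +21.1 cm (concave); 1/di = 1/f − 1/do → di = 85.62 cm (real image, in front of mirror)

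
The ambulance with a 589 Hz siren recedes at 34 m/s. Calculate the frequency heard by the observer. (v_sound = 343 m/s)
f_obs = f·v/(v + v_s) = 535.9 Hz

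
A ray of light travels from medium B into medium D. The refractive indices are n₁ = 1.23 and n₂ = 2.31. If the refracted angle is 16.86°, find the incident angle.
sin θ₁ = (n₂/n₁)·sin θ₂ → θ₁ = 33°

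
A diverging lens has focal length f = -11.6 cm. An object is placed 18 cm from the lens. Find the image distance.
1/di = 1/f − 1/do → di = -7.054 cm (virtual image)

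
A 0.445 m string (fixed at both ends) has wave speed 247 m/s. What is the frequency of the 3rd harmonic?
fₙ = nv/(2L) = 832.6 Hz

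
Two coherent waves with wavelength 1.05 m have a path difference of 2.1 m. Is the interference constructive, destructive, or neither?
constructive — path difference = 2λ, a whole number of wavelengths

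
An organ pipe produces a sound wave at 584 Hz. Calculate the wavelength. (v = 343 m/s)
λ = v/f = 0.5873 m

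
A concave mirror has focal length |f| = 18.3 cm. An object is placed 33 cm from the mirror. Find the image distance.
f = +18.3 cm (concave); 1/di = 1/f − 1/do → di = 41.08 cm (real image, in front of mirror)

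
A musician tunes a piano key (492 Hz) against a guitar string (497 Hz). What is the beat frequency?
5 Hz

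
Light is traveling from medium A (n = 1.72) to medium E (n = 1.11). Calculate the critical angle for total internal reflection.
θc = arcsin(n₂/n₁) = 40.19°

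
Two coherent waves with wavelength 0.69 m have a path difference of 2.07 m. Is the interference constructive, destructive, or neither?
constructive — path difference = 3λ, a whole number of wavelengths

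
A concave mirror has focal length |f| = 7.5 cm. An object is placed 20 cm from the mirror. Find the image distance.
f = +7.5 cm (concave); 1/di = 1/f − 1/do → di = 12 cm (real image, in front of mirror)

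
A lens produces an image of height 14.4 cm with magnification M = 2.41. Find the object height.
ho = |hi|/|M| = 5.975 cm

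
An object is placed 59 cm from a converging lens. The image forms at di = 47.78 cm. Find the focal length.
1/f = 1/do + 1/di → f = 26.4 cm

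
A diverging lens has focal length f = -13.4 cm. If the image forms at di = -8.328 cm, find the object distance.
1/do = 1/f − 1/di → do = 22 cm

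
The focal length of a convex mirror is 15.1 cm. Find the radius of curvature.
R = 2|f| = 30.2 cm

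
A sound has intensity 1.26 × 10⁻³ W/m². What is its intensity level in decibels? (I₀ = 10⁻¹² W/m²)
β = 10·log₁₀(I/I₀) = 91 dB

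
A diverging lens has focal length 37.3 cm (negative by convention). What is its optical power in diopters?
P = 1/f = -2.681 D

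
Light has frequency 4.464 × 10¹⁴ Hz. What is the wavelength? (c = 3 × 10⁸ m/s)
λ = c/f = 672 nm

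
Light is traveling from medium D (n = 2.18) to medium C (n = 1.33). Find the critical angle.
θc = arcsin(n₂/n₁) = 37.6°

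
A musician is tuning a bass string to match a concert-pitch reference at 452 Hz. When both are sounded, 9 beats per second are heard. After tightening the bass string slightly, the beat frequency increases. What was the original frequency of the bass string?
461 Hz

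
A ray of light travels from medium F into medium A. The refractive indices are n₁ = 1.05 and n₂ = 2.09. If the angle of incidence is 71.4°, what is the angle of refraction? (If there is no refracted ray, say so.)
sin θ₂ = (n₁/n₂)·sin θ₁ = 0.4762 → θ₂ = 28.43°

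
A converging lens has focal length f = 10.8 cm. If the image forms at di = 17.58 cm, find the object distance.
1/do = 1/f − 1/di → do = 28 cm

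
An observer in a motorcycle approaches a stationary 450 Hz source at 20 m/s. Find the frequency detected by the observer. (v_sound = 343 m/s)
f_obs = f·(v + v_o)/v = 476.2 Hz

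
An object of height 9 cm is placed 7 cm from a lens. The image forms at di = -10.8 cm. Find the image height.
hi = (-di/do) × ho = 13.89 cm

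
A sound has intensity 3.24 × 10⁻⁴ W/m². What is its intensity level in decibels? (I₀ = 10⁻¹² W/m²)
β = 10·log₁₀(I/I₀) = 85.11 dB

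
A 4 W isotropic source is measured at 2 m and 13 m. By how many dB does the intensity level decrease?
Δβ = 20·log₁₀(r₂/r₁) = 16.26 dB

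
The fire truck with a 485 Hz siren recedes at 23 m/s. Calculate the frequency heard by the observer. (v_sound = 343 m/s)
f_obs = f·v/(v + v_s) = 454.5 Hz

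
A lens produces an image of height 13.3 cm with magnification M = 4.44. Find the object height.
ho = |hi|/|M| = 2.995 cm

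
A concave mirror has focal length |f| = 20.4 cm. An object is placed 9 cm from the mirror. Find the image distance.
f = +20.4 cm (concave); 1/di = 1/f − 1/do → di = -16.11 cm (virtual image, behind mirror)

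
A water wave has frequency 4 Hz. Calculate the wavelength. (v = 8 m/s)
λ = v/f = 2 m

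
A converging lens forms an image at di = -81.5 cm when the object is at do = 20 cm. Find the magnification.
M = −di/do = 4.075 (upright image)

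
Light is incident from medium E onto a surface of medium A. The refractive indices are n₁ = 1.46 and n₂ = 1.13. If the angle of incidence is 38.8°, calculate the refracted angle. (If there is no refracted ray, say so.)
sin θ₂ = (n₁/n₂)·sin θ₁ = 0.8096 → θ₂ = 54.06°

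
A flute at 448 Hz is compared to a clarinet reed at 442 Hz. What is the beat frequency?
6 Hz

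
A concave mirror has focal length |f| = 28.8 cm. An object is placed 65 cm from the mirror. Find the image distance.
f = +28.8 cm (concave); 1/di = 1/f − 1/do → di = 51.71 cm (real image, in front of mirror)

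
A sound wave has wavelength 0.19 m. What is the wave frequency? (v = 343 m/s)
f = v/λ = 1805 Hz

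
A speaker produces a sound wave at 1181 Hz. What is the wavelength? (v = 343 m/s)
λ = v/f = 0.2904 m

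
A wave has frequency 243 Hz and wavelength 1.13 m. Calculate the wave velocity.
v = fλ = 274.6 m/s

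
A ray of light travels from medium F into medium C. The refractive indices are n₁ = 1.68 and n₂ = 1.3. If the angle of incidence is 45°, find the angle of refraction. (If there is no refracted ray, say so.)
sin θ₂ = (n₁/n₂)·sin θ₁ = 0.9138 → θ₂ = 66.04°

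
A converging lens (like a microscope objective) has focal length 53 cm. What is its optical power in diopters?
P = 1/f = 1.887 D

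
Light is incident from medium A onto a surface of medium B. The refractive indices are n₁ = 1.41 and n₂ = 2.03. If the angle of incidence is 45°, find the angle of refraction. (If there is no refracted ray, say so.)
sin θ₂ = (n₁/n₂)·sin θ₁ = 0.4911 → θ₂ = 29.42°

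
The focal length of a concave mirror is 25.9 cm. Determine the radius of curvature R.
R = 2|f| = 51.8 cm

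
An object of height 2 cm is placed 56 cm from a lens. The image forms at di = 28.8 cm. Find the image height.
hi = (-di/do) × ho = -1.029 cm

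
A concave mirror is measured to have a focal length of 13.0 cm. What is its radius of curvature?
R = 2|f| = 26 cm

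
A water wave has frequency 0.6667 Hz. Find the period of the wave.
T = 1/f = 1.5 s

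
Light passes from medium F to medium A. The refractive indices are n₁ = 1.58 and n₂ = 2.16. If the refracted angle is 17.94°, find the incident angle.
sin θ₁ = (n₂/n₁)·sin θ₂ → θ₁ = 24.9°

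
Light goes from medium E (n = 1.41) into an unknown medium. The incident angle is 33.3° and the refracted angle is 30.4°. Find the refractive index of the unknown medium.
n₂ = n₁·sin θ₁ / sin θ₂ = 1.53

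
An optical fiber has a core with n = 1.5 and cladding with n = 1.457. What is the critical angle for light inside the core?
θc = arcsin(n_cladding/n_core) = 76.25°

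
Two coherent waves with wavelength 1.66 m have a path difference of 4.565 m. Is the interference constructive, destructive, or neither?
neither (partial) — path difference = 2.75λ, neither a whole number of wavelengths nor an odd multiple of λ/2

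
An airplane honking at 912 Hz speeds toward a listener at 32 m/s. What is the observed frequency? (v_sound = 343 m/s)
f_obs = f·v/(v − v_s) = 1006 Hz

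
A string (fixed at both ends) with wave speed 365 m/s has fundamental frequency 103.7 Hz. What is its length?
L = v/(2f₁) = 1.76 m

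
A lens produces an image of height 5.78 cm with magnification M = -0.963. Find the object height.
ho = |hi|/|M| = 6.002 cm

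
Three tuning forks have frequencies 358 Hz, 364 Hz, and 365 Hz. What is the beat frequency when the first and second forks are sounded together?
6 Hz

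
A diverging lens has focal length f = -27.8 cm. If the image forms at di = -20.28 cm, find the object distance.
1/do = 1/f − 1/di → do = 74.97 cm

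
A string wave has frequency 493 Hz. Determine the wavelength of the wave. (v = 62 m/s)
λ = v/f = 0.1258 m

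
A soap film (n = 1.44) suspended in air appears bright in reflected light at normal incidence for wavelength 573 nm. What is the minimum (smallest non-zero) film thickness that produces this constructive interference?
2nt = (m − ½)λ with m = 1 → t = (m − ½)λ/(2n) = 99.48 nm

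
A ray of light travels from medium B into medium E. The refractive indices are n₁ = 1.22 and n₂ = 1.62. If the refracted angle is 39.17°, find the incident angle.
sin θ₁ = (n₂/n₁)·sin θ₂ → θ₁ = 57°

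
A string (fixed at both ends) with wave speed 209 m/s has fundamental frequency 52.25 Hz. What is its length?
L = v/(2f₁) = 2 m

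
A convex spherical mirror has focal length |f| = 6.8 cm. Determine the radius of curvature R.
R = 2|f| = 13.6 cm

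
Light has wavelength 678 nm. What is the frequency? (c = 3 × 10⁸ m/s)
f = c/λ = 4.425 × 10¹⁴ Hz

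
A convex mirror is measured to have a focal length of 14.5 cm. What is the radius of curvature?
R = 2|f| = 29 cm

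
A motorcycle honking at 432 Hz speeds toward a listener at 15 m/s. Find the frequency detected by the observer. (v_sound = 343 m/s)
f_obs = f·v/(v − v_s) = 451.8 Hz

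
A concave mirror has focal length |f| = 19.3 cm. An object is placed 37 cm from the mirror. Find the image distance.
f = +19.3 cm (concave); 1/di = 1/f − 1/do → di = 40.34 cm (real image, in front of mirror)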